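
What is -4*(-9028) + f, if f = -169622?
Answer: -133510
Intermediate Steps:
-4*(-9028) + f = -4*(-9028) - 169622 = 36112 - 169622 = -133510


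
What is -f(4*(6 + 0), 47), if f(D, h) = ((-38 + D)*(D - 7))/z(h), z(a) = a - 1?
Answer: 119/23 ≈ 5.1739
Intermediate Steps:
z(a) = -1 + a
f(D, h) = (-38 + D)*(-7 + D)/(-1 + h) (f(D, h) = ((-38 + D)*(D - 7))/(-1 + h) = ((-38 + D)*(-7 + D))/(-1 + h) = (-38 + D)*(-7 + D)/(-1 + h))
-f(4*(6 + 0), 47) = -(266 + (4*(6 + 0))² - 180*(6 + 0))/(-1 + 47) = -(266 + (4*6)² - 180*6)/46 = -(266 + 24² - 45*24)/46 = -(266 + 576 - 1080)/46 = -(-238)/46 = -1*(-119/23) = 119/23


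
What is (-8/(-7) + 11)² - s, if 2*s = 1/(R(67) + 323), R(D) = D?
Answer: 5635451/38220 ≈ 147.45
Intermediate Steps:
s = 1/780 (s = 1/(2*(67 + 323)) = (½)/390 = (½)*(1/390) = 1/780 ≈ 0.0012821)
(-8/(-7) + 11)² - s = (-8/(-7) + 11)² - 1*1/780 = (-8*(-⅐) + 11)² - 1/780 = (8/7 + 11)² - 1/780 = (85/7)² - 1/780 = 7225/49 - 1/780 = 5635451/38220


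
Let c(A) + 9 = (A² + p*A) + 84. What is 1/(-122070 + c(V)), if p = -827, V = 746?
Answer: -1/182421 ≈ -5.4818e-6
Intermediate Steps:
c(A) = 75 + A² - 827*A (c(A) = -9 + ((A² - 827*A) + 84) = -9 + (84 + A² - 827*A) = 75 + A² - 827*A)
1/(-122070 + c(V)) = 1/(-122070 + (75 + 746² - 827*746)) = 1/(-122070 + (75 + 556516 - 616942)) = 1/(-122070 - 60351) = 1/(-182421) = -1/182421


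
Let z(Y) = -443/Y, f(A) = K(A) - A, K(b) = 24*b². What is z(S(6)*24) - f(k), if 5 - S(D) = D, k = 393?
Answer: -88952749/24 ≈ -3.7064e+6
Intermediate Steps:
S(D) = 5 - D
f(A) = -A + 24*A² (f(A) = 24*A² - A = -A + 24*A²)
z(S(6)*24) - f(k) = -443*1/(24*(5 - 1*6)) - 393*(-1 + 24*393) = -443*1/(24*(5 - 6)) - 393*(-1 + 9432) = -443/((-1*24)) - 393*9431 = -443/(-24) - 1*3706383 = -443*(-1/24) - 3706383 = 443/24 - 3706383 = -88952749/24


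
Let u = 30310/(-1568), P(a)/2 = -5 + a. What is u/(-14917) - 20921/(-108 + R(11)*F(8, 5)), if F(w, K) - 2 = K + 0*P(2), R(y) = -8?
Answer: 8738288361/68498864 ≈ 127.57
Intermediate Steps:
P(a) = -10 + 2*a (P(a) = 2*(-5 + a) = -10 + 2*a)
F(w, K) = 2 + K (F(w, K) = 2 + (K + 0*(-10 + 2*2)) = 2 + (K + 0*(-10 + 4)) = 2 + (K + 0*(-6)) = 2 + (K + 0) = 2 + K)
u = -2165/112 (u = 30310*(-1/1568) = -2165/112 ≈ -19.330)
u/(-14917) - 20921/(-108 + R(11)*F(8, 5)) = -2165/112/(-14917) - 20921/(-108 - 8*(2 + 5)) = -2165/112*(-1/14917) - 20921/(-108 - 8*7) = 2165/1670704 - 20921/(-108 - 56) = 2165/1670704 - 20921/(-164) = 2165/1670704 - 20921*(-1/164) = 2165/1670704 + 20921/164 = 8738288361/68498864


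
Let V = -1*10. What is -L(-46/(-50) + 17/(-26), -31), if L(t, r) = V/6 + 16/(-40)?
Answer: 31/15 ≈ 2.0667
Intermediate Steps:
V = -10
L(t, r) = -31/15 (L(t, r) = -10/6 + 16/(-40) = -10*⅙ + 16*(-1/40) = -5/3 - ⅖ = -31/15)
-L(-46/(-50) + 17/(-26), -31) = -1*(-31/15) = 31/15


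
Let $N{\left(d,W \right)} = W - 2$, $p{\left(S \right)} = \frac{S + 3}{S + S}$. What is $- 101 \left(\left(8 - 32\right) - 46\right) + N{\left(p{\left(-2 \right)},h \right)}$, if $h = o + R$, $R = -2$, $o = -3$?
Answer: $7063$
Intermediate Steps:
$p{\left(S \right)} = \frac{3 + S}{2 S}$
$h = -5$ ($h = -3 - 2 = -5$)
$N{\left(d,W \right)} = -2 + W$ ($N{\left(d,W \right)} = W - 2 = -2 + W$)
$- 101 \left(\left(8 - 32\right) - 46\right) + N{\left(p{\left(-2 \right)},h \right)} = - 101 \left(\left(8 - 32\right) - 46\right) - 7 = - 101 \left(-24 - 46\right) - 7 = \left(-101\right) \left(-70\right) - 7 = 7070 - 7 = 7063$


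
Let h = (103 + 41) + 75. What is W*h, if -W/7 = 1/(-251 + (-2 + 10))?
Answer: 511/81 ≈ 6.3086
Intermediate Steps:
W = 7/243 (W = -7/(-251 + (-2 + 10)) = -7/(-251 + 8) = -7/(-243) = -7*(-1/243) = 7/243 ≈ 0.028807)
h = 219 (h = 144 + 75 = 219)
W*h = (7/243)*219 = 511/81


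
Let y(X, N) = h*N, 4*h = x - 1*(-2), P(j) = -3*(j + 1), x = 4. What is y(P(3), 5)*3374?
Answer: 25305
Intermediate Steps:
P(j) = -3 - 3*j (P(j) = -3*(1 + j) = -3 - 3*j)
h = 3/2 (h = (4 - 1*(-2))/4 = (4 + 2)/4 = (¼)*6 = 3/2 ≈ 1.5000)
y(X, N) = 3*N/2
y(P(3), 5)*3374 = ((3/2)*5)*3374 = (15/2)*3374 = 25305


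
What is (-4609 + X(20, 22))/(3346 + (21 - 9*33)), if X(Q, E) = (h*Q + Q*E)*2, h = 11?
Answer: -3289/3070 ≈ -1.0713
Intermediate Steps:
X(Q, E) = 22*Q + 2*E*Q (X(Q, E) = (11*Q + Q*E)*2 = (11*Q + E*Q)*2 = 22*Q + 2*E*Q)
(-4609 + X(20, 22))/(3346 + (21 - 9*33)) = (-4609 + 2*20*(11 + 22))/(3346 + (21 - 9*33)) = (-4609 + 2*20*33)/(3346 + (21 - 297)) = (-4609 + 1320)/(3346 - 276) = -3289/3070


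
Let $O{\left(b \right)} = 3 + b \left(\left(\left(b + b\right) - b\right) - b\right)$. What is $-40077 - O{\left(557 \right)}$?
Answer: $-40080$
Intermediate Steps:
$O{\left(b \right)} = 3$ ($O{\left(b \right)} = 3 + b \left(\left(2 b - b\right) - b\right) = 3 + b \left(b - b\right) = 3 + b 0 = 3 + 0 = 3$)
$-40077 - O{\left(557 \right)} = -40077 - 3 = -40080$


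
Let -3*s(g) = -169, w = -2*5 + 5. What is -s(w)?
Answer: -169/3 ≈ -56.333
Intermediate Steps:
w = -5 (w = -10 + 5 = -5)
s(g) = 169/3 (s(g) = -1/3*(-169) = 169/3)
-s(w) = -1*169/3 = -169/3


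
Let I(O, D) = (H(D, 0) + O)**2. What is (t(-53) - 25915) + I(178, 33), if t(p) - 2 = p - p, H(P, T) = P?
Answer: 18608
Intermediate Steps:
t(p) = 2 (t(p) = 2 + (p - p) = 2 + 0 = 2)
I(O, D) = (D + O)**2
(t(-53) - 25915) + I(178, 33) = (2 - 25915) + (33 + 178)**2 = -25913 + 211**2 = -25913 + 44521 = 18608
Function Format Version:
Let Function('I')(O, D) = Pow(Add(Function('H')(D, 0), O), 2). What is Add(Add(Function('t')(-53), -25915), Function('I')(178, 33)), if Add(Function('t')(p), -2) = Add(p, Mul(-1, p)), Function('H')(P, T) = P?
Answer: 18608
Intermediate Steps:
Function('t')(p) = 2 (Function('t')(p) = Add(2, Add(p, Mul(-1, p))) = Add(2, 0) = 2)
Function('I')(O, D) = Pow(Add(D, O), 2)
Add(Add(Function('t')(-53), -25915), Function('I')(178, 33)) = Add(Add(2, -25915), Pow(Add(33, 178), 2)) = Add(-25913, Pow(211, 2)) = Add(-25913, 44521) = 18608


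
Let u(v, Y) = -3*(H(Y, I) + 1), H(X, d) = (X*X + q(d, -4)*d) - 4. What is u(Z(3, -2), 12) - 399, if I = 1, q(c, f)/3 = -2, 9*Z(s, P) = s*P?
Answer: -804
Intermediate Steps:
Z(s, P) = P*s/9 (Z(s, P) = (s*P)/9 = (P*s)/9 = P*s/9)
q(c, f) = -6 (q(c, f) = 3*(-2) = -6)
H(X, d) = -4 + X² - 6*d (H(X, d) = (X*X - 6*d) - 4 = (X² - 6*d) - 4 = -4 + X² - 6*d)
u(v, Y) = 27 - 3*Y² (u(v, Y) = -3*((-4 + Y² - 6*1) + 1) = -3*((-4 + Y² - 6) + 1) = -3*((-10 + Y²) + 1) = -3*(-9 + Y²) = 27 - 3*Y²)
u(Z(3, -2), 12) - 399 = (27 - 3*12²) - 399 = (27 - 3*144) - 399 = (27 - 432) - 399 = -405 - 399 = -804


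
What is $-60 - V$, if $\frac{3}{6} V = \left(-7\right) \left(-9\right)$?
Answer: $-186$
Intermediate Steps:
$V = 126$ ($V = 2 \left(\left(-7\right) \left(-9\right)\right) = 2 \cdot 63 = 126$)
$-60 - V = -60 - 126 = -186$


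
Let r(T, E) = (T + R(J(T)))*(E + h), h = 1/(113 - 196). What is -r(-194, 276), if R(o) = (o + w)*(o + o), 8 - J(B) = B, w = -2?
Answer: -1846441642/83 ≈ -2.2246e+7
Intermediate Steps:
J(B) = 8 - B
R(o) = 2*o*(-2 + o) (R(o) = (o - 2)*(o + o) = (-2 + o)*(2*o) = 2*o*(-2 + o))
h = -1/83 (h = 1/(-83) = -1/83 ≈ -0.012048)
r(T, E) = (-1/83 + E)*(T + 2*(6 - T)*(8 - T)) (r(T, E) = (T + 2*(8 - T)*(-2 + (8 - T)))*(E - 1/83) = (T + 2*(8 - T)*(6 - T))*(-1/83 + E) = (T + 2*(6 - T)*(8 - T))*(-1/83 + E) = (-1/83 + E)*(T + 2*(6 - T)*(8 - T)))
-r(-194, 276) = -(-1/83*(-194) + 276*(-194) - 2*(-8 - 194)*(-6 - 194)/83 + 2*276*(-8 - 194)*(-6 - 194)) = -(194/83 - 53544 - 2/83*(-202)*(-200) + 2*276*(-202)*(-200)) = -(194/83 - 53544 - 80800/83 + 22300800) = -1*1846441642/83 = -1846441642/83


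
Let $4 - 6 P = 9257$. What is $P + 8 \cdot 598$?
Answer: $\frac{19451}{6} \approx 3241.8$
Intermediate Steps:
$P = - \frac{9253}{6}$ ($P = \frac{2}{3} - \frac{9257}{6} = - \frac{9253}{6} \approx -1542.2$)
$P + 8 \cdot 598 = - \frac{9253}{6} + 8 \cdot 598 = - \frac{9253}{6} + 4784 = \frac{19451}{6}$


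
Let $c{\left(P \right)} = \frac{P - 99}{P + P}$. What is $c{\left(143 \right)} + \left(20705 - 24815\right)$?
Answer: $- \frac{53428}{13} \approx -4109.8$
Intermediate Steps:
$c{\left(P \right)} = \frac{-99 + P}{2 P}$
$c{\left(143 \right)} + \left(20705 - 24815\right) = \frac{-99 + 143}{2 \cdot 143} + \left(20705 - 24815\right) = \frac{1}{2} \cdot \frac{1}{143} \cdot 44 + \left(20705 - 24815\right) = \frac{2}{13} - 4110 = - \frac{53428}{13}$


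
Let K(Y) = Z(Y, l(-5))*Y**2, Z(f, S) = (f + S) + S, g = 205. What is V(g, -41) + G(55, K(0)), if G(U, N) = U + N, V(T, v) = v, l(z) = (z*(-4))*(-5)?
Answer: 14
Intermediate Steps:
l(z) = 20*z (l(z) = -4*z*(-5) = 20*z)
Z(f, S) = f + 2*S (Z(f, S) = (S + f) + S = f + 2*S)
K(Y) = Y**2*(-200 + Y) (K(Y) = (Y + 2*(20*(-5)))*Y**2 = (Y + 2*(-100))*Y**2 = (Y - 200)*Y**2 = (-200 + Y)*Y**2 = Y**2*(-200 + Y))
G(U, N) = N + U
V(g, -41) + G(55, K(0)) = -41 + (0**2*(-200 + 0) + 55) = -41 + (0*(-200) + 55) = -41 + (0 + 55) = -41 + 55 = 14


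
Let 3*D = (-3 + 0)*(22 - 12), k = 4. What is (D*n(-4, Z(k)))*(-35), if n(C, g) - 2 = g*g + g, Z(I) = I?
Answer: 7700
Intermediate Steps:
D = -10 (D = ((-3 + 0)*(22 - 12))/3 = (-3*10)/3 = (⅓)*(-30) = -10)
n(C, g) = 2 + g + g² (n(C, g) = 2 + (g*g + g) = 2 + (g² + g) = 2 + (g + g²) = 2 + g + g²)
(D*n(-4, Z(k)))*(-35) = -10*(2 + 4 + 4²)*(-35) = -10*(2 + 4 + 16)*(-35) = -10*22*(-35) = -220*(-35) = 7700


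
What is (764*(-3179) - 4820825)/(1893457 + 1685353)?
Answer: -7249581/3578810 ≈ -2.0257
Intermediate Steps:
(764*(-3179) - 4820825)/(1893457 + 1685353) = (-2428756 - 4820825)/3578810 = -7249581*1/3578810 = -7249581/3578810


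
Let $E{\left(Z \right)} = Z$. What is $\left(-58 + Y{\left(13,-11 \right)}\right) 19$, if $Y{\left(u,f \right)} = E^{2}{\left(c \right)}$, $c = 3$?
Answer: $-931$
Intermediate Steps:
$Y{\left(u,f \right)} = 9$ ($Y{\left(u,f \right)} = 3^{2} = 9$)
$\left(-58 + Y{\left(13,-11 \right)}\right) 19 = \left(-58 + 9\right) 19 = \left(-49\right) 19 = -931$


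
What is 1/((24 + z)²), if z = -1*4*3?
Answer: 1/144 ≈ 0.0069444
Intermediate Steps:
z = -12 (z = -4*3 = -12)
1/((24 + z)²) = 1/((24 - 12)²) = 1/(12²) = 1/144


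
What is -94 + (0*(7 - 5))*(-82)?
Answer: -94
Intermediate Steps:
-94 + (0*(7 - 5))*(-82) = -94 + (0*2)*(-82) = -94 + 0*(-82) = -94 + 0 = -94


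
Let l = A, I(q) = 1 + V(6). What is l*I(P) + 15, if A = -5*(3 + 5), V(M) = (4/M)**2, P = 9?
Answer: -385/9 ≈ -42.778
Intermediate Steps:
V(M) = 16/M**2
I(q) = 13/9 (I(q) = 1 + 16/6**2 = 1 + 16*(1/36) = 1 + 4/9 = 13/9)
A = -40 (A = -5*8 = -40)
l = -40
l*I(P) + 15 = -40*13/9 + 15 = -520/9 + 15 = -385/9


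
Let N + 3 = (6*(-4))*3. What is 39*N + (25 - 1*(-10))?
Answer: -2890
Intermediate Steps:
N = -75 (N = -3 + (6*(-4))*3 = -3 - 24*3 = -3 - 72 = -75)
39*N + (25 - 1*(-10)) = 39*(-75) + (25 - 1*(-10)) = -2925 + (25 + 10) = -2925 + 35 = -2890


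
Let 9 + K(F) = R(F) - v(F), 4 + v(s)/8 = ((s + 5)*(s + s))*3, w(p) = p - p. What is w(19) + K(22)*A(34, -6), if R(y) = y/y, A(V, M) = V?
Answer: -968592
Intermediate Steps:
w(p) = 0
v(s) = -32 + 48*s*(5 + s) (v(s) = -32 + 8*(((s + 5)*(s + s))*3) = -32 + 8*(((5 + s)*(2*s))*3) = -32 + 8*((2*s*(5 + s))*3) = -32 + 8*(6*s*(5 + s)) = -32 + 48*s*(5 + s))
R(y) = 1
K(F) = 24 - 240*F - 48*F² (K(F) = -9 + (1 - (-32 + 48*F² + 240*F)) = -9 + (1 + (32 - 240*F - 48*F²)) = -9 + (33 - 240*F - 48*F²) = 24 - 240*F - 48*F²)
w(19) + K(22)*A(34, -6) = 0 + (24 - 240*22 - 48*22²)*34 = 0 + (24 - 5280 - 48*484)*34 = 0 + (24 - 5280 - 23232)*34 = 0 - 28488*34 = 0 - 968592 = -968592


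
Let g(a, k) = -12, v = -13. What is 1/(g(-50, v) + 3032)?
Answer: 1/3020 ≈ 0.00033113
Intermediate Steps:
1/(g(-50, v) + 3032) = 1/(-12 + 3032) = 1/3020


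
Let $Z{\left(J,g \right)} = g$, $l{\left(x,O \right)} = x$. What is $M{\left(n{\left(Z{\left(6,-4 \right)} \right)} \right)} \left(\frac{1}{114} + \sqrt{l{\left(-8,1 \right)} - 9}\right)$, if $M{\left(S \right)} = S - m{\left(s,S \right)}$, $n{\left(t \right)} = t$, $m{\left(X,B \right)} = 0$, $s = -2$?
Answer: $- \frac{2}{57} - 4 i \sqrt{17} \approx -0.035088 - 16.492 i$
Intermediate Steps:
$M{\left(S \right)} = S$ ($M{\left(S \right)} = S - 0 = S + 0 = S$)
$M{\left(n{\left(Z{\left(6,-4 \right)} \right)} \right)} \left(\frac{1}{114} + \sqrt{l{\left(-8,1 \right)} - 9}\right) = - 4 \left(\frac{1}{114} + \sqrt{-8 - 9}\right) = - 4 \left(\frac{1}{114} + \sqrt{-17}\right) = - 4 \left(\frac{1}{114} + i \sqrt{17}\right) = - \frac{2}{57} - 4 i \sqrt{17}$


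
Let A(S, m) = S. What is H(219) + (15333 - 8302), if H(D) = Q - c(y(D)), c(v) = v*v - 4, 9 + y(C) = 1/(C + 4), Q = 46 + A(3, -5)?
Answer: 348256200/49729 ≈ 7003.1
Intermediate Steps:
Q = 49 (Q = 46 + 3 = 49)
y(C) = -9 + 1/(4 + C) (y(C) = -9 + 1/(C + 4) = -9 + 1/(4 + C))
c(v) = -4 + v² (c(v) = v² - 4 = -4 + v²)
H(D) = 53 - (-35 - 9*D)²/(4 + D)² (H(D) = 49 - (-4 + ((-35 - 9*D)/(4 + D))²) = 49 - (-4 + (-35 - 9*D)²/(4 + D)²) = 49 + (4 - (-35 - 9*D)²/(4 + D)²) = 53 - (-35 - 9*D)²/(4 + D)²)
H(219) + (15333 - 8302) = (53 - (35 + 9*219)²/(4 + 219)²) + (15333 - 8302) = (53 - 1*(35 + 1971)²/223²) + 7031 = (53 - 1*1/49729*2006²) + 7031 = (53 - 1*1/49729*4024036) + 7031 = (53 - 4024036/49729) + 7031 = -1388399/49729 + 7031 = 348256200/49729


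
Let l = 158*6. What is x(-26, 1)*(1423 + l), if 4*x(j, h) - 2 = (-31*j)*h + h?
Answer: 1918139/4 ≈ 4.7954e+5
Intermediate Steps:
x(j, h) = ½ + h/4 - 31*h*j/4 (x(j, h) = ½ + ((-31*j)*h + h)/4 = ½ + (-31*h*j + h)/4 = ½ + (h - 31*h*j)/4 = ½ + (h/4 - 31*h*j/4) = ½ + h/4 - 31*h*j/4)
l = 948
x(-26, 1)*(1423 + l) = (½ + (¼)*1 - 31/4*1*(-26))*(1423 + 948) = (½ + ¼ + 403/2)*2371 = (809/4)*2371 = 1918139/4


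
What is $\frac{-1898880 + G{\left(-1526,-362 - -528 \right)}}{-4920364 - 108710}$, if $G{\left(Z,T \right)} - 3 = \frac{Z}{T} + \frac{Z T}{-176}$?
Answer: $\frac{6929476069}{18366178248} \approx 0.3773$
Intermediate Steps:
$G{\left(Z,T \right)} = 3 + \frac{Z}{T} - \frac{T Z}{176}$ ($G{\left(Z,T \right)} = 3 + \left(\frac{Z}{T} + \frac{Z T}{-176}\right) = 3 + \left(\frac{Z}{T} + T Z \left(- \frac{1}{176}\right)\right) = 3 - \left(- \frac{Z}{T} + \frac{T Z}{176}\right) = 3 + \frac{Z}{T} - \frac{T Z}{176}$)
$\frac{-1898880 + G{\left(-1526,-362 - -528 \right)}}{-4920364 - 108710} = \frac{-1898880 - \left(-3 + \frac{1526}{-362 - -528} + \frac{1}{176} \left(-362 - -528\right) \left(-1526\right)\right)}{-4920364 - 108710} = \frac{-1898880 - \left(-3 + \frac{1526}{-362 + 528} + \frac{1}{176} \left(-362 + 528\right) \left(-1526\right)\right)}{-5029074} = \left(-1898880 - \left(-3 - \frac{63329}{44} + \frac{763}{83}\right)\right) \left(- \frac{1}{5029074}\right) = \left(-1898880 + \left(3 - \frac{763}{83} + \frac{63329}{44}\right)\right) \left(- \frac{1}{5029074}\right) = \left(-1898880 + \frac{5233691}{3652}\right) \left(- \frac{1}{5029074}\right) = \left(- \frac{6929476069}{3652}\right) \left(- \frac{1}{5029074}\right) = \frac{6929476069}{18366178248}$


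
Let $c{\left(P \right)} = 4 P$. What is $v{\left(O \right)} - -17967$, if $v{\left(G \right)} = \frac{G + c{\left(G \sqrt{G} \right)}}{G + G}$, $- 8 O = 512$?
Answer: $\frac{35935}{2} + 16 i \approx 17968.0 + 16.0 i$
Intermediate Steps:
$O = -64$ ($O = \left(- \frac{1}{8}\right) 512 = -64$)
$v{\left(G \right)} = \frac{G + 4 G^{\frac{3}{2}}}{2 G}$ ($v{\left(G \right)} = \frac{G + 4 G \sqrt{G}}{G + G} = \frac{G + 4 G^{\frac{3}{2}}}{2 G}$)
$v{\left(O \right)} - -17967 = \left(\frac{1}{2} + 2 \sqrt{-64}\right) - -17967 = \left(\frac{1}{2} + 2 \cdot 8 i\right) + 17967 = \left(\frac{1}{2} + 16 i\right) + 17967 = \frac{35935}{2} + 16 i$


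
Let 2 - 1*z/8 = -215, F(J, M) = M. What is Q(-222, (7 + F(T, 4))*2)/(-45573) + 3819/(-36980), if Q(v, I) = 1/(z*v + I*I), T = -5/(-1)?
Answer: -4186915842226/40542589141395 ≈ -0.10327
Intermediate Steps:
T = 5 (T = -5*(-1) = 5)
z = 1736 (z = 16 - 8*(-215) = 16 + 1720 = 1736)
Q(v, I) = 1/(I**2 + 1736*v) (Q(v, I) = 1/(1736*v + I*I) = 1/(1736*v + I**2) = 1/(I**2 + 1736*v))
Q(-222, (7 + F(T, 4))*2)/(-45573) + 3819/(-36980) = 1/((((7 + 4)*2)**2 + 1736*(-222))*(-45573)) + 3819/(-36980) = -1/45573/((11*2)**2 - 385392) + 3819*(-1/36980) = -1/45573/(22**2 - 385392) - 3819/36980 = -1/45573/(484 - 385392) - 3819/36980 = -1/45573/(-384908) - 3819/36980 = -1/384908*(-1/45573) - 3819/36980 = 1/17541412284 - 3819/36980 = -4186915842226/40542589141395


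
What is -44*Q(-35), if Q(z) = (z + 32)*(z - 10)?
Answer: -5940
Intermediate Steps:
Q(z) = (-10 + z)*(32 + z) (Q(z) = (32 + z)*(-10 + z) = (-10 + z)*(32 + z))
-44*Q(-35) = -44*(-320 + (-35)² + 22*(-35)) = -44*(-320 + 1225 - 770) = -44*135 = -5940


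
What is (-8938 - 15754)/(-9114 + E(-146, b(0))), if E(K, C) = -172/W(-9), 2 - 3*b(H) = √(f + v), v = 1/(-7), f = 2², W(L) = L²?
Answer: 1000026/369203 ≈ 2.7086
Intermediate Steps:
f = 4
v = -⅐ ≈ -0.14286
b(H) = ⅔ - √21/7 (b(H) = ⅔ - √(4 - ⅐)/3 = ⅔ - √21/7)
E(K, C) = -172/81 (E(K, C) = -172/((-9)²) = -172/81)
(-8938 - 15754)/(-9114 + E(-146, b(0))) = (-8938 - 15754)/(-9114 - 172/81) = -24692/(-738406/81) = -24692*(-81/738406) = 1000026/369203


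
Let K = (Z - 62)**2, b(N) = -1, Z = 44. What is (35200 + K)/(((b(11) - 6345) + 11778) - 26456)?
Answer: -8881/5256 ≈ -1.6897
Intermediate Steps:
K = 324 (K = (44 - 62)**2 = (-18)**2 = 324)
(35200 + K)/(((b(11) - 6345) + 11778) - 26456) = (35200 + 324)/(((-1 - 6345) + 11778) - 26456) = 35524/((-6346 + 11778) - 26456) = 35524/(5432 - 26456) = 35524/(-21024) = 35524*(-1/21024) = -8881/5256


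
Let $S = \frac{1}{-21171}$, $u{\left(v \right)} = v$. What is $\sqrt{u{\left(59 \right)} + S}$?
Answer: $\frac{8 \sqrt{413194407}}{21171} \approx 7.6811$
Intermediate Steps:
$S = - \frac{1}{21171} \approx -4.7234 \cdot 10^{-5}$
$\sqrt{u{\left(59 \right)} + S} = \sqrt{59 - \frac{1}{21171}} = \sqrt{\frac{1249088}{21171}} = \frac{8 \sqrt{413194407}}{21171}$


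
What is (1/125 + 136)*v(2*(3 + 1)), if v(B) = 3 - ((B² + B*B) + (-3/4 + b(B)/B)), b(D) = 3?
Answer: -16949997/1000 ≈ -16950.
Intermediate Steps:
v(B) = 15/4 - 3/B - 2*B² (v(B) = 3 - ((B² + B*B) + (-3/4 + 3/B)) = 3 - ((B² + B²) + (-3*¼ + 3/B)) = 3 - (2*B² + (-¾ + 3/B)) = 3 - (-¾ + 2*B² + 3/B) = 3 + (¾ - 3/B - 2*B²) = 15/4 - 3/B - 2*B²)
(1/125 + 136)*v(2*(3 + 1)) = (1/125 + 136)*(15/4 - 3*1/(2*(3 + 1)) - 2*4*(3 + 1)²) = (1/125 + 136)*(15/4 - 3/(2*4) - 2*(2*4)²) = 17001*(15/4 - 3/8 - 2*8²)/125 = 17001*(15/4 - 3*⅛ - 2*64)/125 = 17001*(15/4 - 3/8 - 128)/125 = (17001/125)*(-997/8) = -16949997/1000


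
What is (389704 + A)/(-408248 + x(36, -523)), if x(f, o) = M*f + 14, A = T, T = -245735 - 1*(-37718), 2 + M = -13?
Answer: -181687/408774 ≈ -0.44447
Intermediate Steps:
M = -15 (M = -2 - 13 = -15)
T = -208017 (T = -245735 + 37718 = -208017)
A = -208017
x(f, o) = 14 - 15*f (x(f, o) = -15*f + 14 = 14 - 15*f)
(389704 + A)/(-408248 + x(36, -523)) = (389704 - 208017)/(-408248 + (14 - 15*36)) = 181687/(-408248 + (14 - 540)) = 181687/(-408248 - 526) = 181687/(-408774) = 181687*(-1/408774) = -181687/408774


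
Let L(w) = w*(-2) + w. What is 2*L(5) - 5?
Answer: -15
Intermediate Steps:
L(w) = -w (L(w) = -2*w + w = -w)
2*L(5) - 5 = 2*(-1*5) - 5 = 2*(-5) - 5 = -10 - 5 = -15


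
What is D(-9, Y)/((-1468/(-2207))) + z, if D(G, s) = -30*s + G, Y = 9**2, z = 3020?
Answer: -949513/1468 ≈ -646.81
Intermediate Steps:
Y = 81
D(G, s) = G - 30*s
D(-9, Y)/((-1468/(-2207))) + z = (-9 - 30*81)/((-1468/(-2207))) + 3020 = (-9 - 2430)/((-1468*(-1/2207))) + 3020 = -2439/1468/2207 + 3020 = -2439*2207/1468 + 3020 = -5382873/1468 + 3020 = -949513/1468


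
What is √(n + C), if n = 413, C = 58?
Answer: √471 ≈ 21.703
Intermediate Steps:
√(n + C) = √(413 + 58) = √471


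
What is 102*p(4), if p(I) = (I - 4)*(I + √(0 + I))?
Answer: 0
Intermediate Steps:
p(I) = (-4 + I)*(I + √I)
102*p(4) = 102*(4² + 4^(3/2) - 4*4 - 4*√4) = 102*(16 + 8 - 16 - 4*2) = 102*(16 + 8 - 16 - 8) = 102*0 = 0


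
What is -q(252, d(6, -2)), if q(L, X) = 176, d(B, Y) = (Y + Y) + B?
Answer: -176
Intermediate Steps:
d(B, Y) = B + 2*Y (d(B, Y) = 2*Y + B = B + 2*Y)
-q(252, d(6, -2)) = -1*176 = -176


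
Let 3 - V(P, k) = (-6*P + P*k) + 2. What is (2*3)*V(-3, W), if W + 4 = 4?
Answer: -102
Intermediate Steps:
W = 0 (W = -4 + 4 = 0)
V(P, k) = 1 + 6*P - P*k (V(P, k) = 3 - ((-6*P + P*k) + 2) = 3 - (2 - 6*P + P*k) = 3 + (-2 + 6*P - P*k) = 1 + 6*P - P*k)
(2*3)*V(-3, W) = (2*3)*(1 + 6*(-3) - 1*(-3)*0) = 6*(1 - 18 + 0) = 6*(-17) = -102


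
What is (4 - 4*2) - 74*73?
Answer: -5406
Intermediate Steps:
(4 - 4*2) - 74*73 = (4 - 8) - 5402 = -4 - 5402 = -5406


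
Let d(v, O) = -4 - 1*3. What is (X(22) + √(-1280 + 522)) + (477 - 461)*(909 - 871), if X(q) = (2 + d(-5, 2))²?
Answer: 633 + I*√758 ≈ 633.0 + 27.532*I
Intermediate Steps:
d(v, O) = -7 (d(v, O) = -4 - 3 = -7)
X(q) = 25 (X(q) = (2 - 7)² = (-5)² = 25)
(X(22) + √(-1280 + 522)) + (477 - 461)*(909 - 871) = (25 + √(-1280 + 522)) + (477 - 461)*(909 - 871) = (25 + √(-758)) + 16*38 = (25 + I*√758) + 608 = 633 + I*√758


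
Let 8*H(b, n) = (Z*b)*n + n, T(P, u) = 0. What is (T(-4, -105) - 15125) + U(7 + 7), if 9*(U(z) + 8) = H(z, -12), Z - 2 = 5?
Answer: -30299/2 ≈ -15150.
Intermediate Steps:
Z = 7 (Z = 2 + 5 = 7)
H(b, n) = n/8 + 7*b*n/8 (H(b, n) = ((7*b)*n + n)/8 = (7*b*n + n)/8 = (n + 7*b*n)/8 = n/8 + 7*b*n/8)
U(z) = -49/6 - 7*z/6 (U(z) = -8 + ((⅛)*(-12)*(1 + 7*z))/9 = -8 + (-3/2 - 21*z/2)/9 = -8 + (-⅙ - 7*z/6) = -49/6 - 7*z/6)
(T(-4, -105) - 15125) + U(7 + 7) = (0 - 15125) + (-49/6 - 7*(7 + 7)/6) = -15125 + (-49/6 - 7/6*14) = -15125 + (-49/6 - 49/3) = -15125 - 49/2 = -30299/2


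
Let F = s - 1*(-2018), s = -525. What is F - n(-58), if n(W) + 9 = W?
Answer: 1560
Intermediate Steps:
n(W) = -9 + W
F = 1493 (F = -525 - 1*(-2018) = -525 + 2018 = 1493)
F - n(-58) = 1493 - (-9 - 58) = 1493 - 1*(-67) = 1493 + 67 = 1560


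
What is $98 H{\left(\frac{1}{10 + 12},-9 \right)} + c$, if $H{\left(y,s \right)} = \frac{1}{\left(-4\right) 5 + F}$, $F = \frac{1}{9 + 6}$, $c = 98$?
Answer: $\frac{27832}{299} \approx 93.084$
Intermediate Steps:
$F = \frac{1}{15} \approx 0.066667$
$H{\left(y,s \right)} = - \frac{15}{299}$ ($H{\left(y,s \right)} = \frac{1}{\left(-4\right) 5 + \frac{1}{15}} = \frac{1}{-20 + \frac{1}{15}} = \frac{1}{- \frac{299}{15}} = - \frac{15}{299}$)
$98 H{\left(\frac{1}{10 + 12},-9 \right)} + c = 98 \left(- \frac{15}{299}\right) + 98 = - \frac{1470}{299} + 98 = \frac{27832}{299}$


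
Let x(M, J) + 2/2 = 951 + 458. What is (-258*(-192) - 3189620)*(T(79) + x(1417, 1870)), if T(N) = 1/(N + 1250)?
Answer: -5875828803572/1329 ≈ -4.4212e+9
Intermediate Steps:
x(M, J) = 1408 (x(M, J) = -1 + (951 + 458) = -1 + 1409 = 1408)
T(N) = 1/(1250 + N)
(-258*(-192) - 3189620)*(T(79) + x(1417, 1870)) = (-258*(-192) - 3189620)*(1/(1250 + 79) + 1408) = (49536 - 3189620)*(1/1329 + 1408) = -3140084*(1/1329 + 1408) = -3140084*1871233/1329 = -5875828803572/1329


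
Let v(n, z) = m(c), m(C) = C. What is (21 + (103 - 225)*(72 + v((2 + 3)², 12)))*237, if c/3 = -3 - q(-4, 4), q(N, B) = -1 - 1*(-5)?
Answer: -1469637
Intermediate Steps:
q(N, B) = 4 (q(N, B) = -1 + 5 = 4)
c = -21 (c = 3*(-3 - 1*4) = 3*(-3 - 4) = 3*(-7) = -21)
v(n, z) = -21
(21 + (103 - 225)*(72 + v((2 + 3)², 12)))*237 = (21 + (103 - 225)*(72 - 21))*237 = (21 - 122*51)*237 = (21 - 6222)*237 = -6201*237 = -1469637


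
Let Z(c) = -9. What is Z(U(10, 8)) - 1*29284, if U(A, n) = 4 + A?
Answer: -29293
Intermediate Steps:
Z(U(10, 8)) - 1*29284 = -9 - 1*29284 = -9 - 29284 = -29293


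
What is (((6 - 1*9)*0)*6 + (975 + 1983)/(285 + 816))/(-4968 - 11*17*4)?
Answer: -493/1048886 ≈ -0.00047002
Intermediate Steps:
(((6 - 1*9)*0)*6 + (975 + 1983)/(285 + 816))/(-4968 - 11*17*4) = (((6 - 9)*0)*6 + 2958/1101)/(-4968 - 187*4) = (-3*0*6 + 2958*(1/1101))/(-4968 - 748) = (0*6 + 986/367)/(-5716) = (0 + 986/367)*(-1/5716) = (986/367)*(-1/5716) = -493/1048886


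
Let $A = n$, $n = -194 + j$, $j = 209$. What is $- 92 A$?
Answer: $-1380$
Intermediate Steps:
$n = 15$ ($n = -194 + 209 = 15$)
$A = 15$
$- 92 A = \left(-92\right) 15 = -1380$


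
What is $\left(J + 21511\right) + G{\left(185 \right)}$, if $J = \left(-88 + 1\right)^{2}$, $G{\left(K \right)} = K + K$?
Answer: $29450$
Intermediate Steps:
$G{\left(K \right)} = 2 K$
$J = 7569$ ($J = \left(-87\right)^{2} = 7569$)
$\left(J + 21511\right) + G{\left(185 \right)} = \left(7569 + 21511\right) + 2 \cdot 185 = 29080 + 370 = 29450$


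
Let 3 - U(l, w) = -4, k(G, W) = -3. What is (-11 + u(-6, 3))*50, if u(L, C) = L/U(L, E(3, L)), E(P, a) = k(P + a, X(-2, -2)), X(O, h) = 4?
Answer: -4150/7 ≈ -592.86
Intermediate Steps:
E(P, a) = -3
U(l, w) = 7 (U(l, w) = 3 - 1*(-4) = 3 + 4 = 7)
u(L, C) = L/7
(-11 + u(-6, 3))*50 = (-11 + (⅐)*(-6))*50 = (-11 - 6/7)*50 = -83/7*50 = -4150/7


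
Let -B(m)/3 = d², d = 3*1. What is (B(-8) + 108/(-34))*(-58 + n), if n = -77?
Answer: 69255/17 ≈ 4073.8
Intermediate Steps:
d = 3
B(m) = -27 (B(m) = -3*3² = -3*9 = -27)
(B(-8) + 108/(-34))*(-58 + n) = (-27 + 108/(-34))*(-58 - 77) = (-27 + 108*(-1/34))*(-135) = (-27 - 54/17)*(-135) = -513/17*(-135) = 69255/17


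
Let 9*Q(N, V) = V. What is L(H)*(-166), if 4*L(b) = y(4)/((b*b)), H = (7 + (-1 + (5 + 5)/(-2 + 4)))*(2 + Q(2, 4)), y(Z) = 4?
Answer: -6723/29282 ≈ -0.22959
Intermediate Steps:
Q(N, V) = V/9
H = 242/9 (H = (7 + (-1 + (5 + 5)/(-2 + 4)))*(2 + (⅑)*4) = (7 + (-1 + 10/2))*(2 + 4/9) = (7 + (-1 + 10*(½)))*(22/9) = (7 + (-1 + 5))*(22/9) = (7 + 4)*(22/9) = 11*(22/9) = 242/9 ≈ 26.889)
L(b) = b⁻² (L(b) = (4/((b*b)))/4 = (4/(b²))/4 = (4/b²)/4 = b⁻²)
L(H)*(-166) = -166/(242/9)² = (81/58564)*(-166) = -6723/29282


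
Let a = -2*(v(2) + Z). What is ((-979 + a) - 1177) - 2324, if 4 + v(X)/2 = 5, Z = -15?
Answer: -4454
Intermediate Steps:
v(X) = 2 (v(X) = -8 + 2*5 = -8 + 10 = 2)
a = 26 (a = -2*(2 - 15) = -2*(-13) = 26)
((-979 + a) - 1177) - 2324 = ((-979 + 26) - 1177) - 2324 = (-953 - 1177) - 2324 = -2130 - 2324 = -4454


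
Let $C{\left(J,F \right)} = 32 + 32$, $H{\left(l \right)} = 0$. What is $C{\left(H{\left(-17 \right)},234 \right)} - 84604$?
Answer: $-84540$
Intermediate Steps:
$C{\left(J,F \right)} = 64$
$C{\left(H{\left(-17 \right)},234 \right)} - 84604 = 64 - 84604 = -84540$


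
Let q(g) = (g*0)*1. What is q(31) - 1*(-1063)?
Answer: 1063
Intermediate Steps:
q(g) = 0 (q(g) = 0*1 = 0)
q(31) - 1*(-1063) = 0 - 1*(-1063) = 0 + 1063 = 1063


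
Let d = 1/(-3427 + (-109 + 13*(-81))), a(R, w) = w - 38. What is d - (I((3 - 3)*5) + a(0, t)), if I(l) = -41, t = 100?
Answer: -96370/4589 ≈ -21.000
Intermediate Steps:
a(R, w) = -38 + w
d = -1/4589 (d = 1/(-3427 + (-109 - 1053)) = 1/(-3427 - 1162) = 1/(-4589) = -1/4589 ≈ -0.00021791)
d - (I((3 - 3)*5) + a(0, t)) = -1/4589 - (-41 + (-38 + 100)) = -1/4589 - (-41 + 62) = -1/4589 - 1*21 = -1/4589 - 21 = -96370/4589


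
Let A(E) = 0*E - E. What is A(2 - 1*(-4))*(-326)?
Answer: 1956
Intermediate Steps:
A(E) = -E (A(E) = 0 - E = -E)
A(2 - 1*(-4))*(-326) = -(2 - 1*(-4))*(-326) = -(2 + 4)*(-326) = -1*6*(-326) = -6*(-326) = 1956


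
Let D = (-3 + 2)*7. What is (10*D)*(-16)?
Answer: 1120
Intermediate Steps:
D = -7 (D = -1*7 = -7)
(10*D)*(-16) = (10*(-7))*(-16) = -70*(-16) = 1120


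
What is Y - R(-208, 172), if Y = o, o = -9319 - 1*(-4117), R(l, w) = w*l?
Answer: 30574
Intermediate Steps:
R(l, w) = l*w
o = -5202 (o = -9319 + 4117 = -5202)
Y = -5202
Y - R(-208, 172) = -5202 - (-208)*172 = -5202 - 1*(-35776) = -5202 + 35776 = 30574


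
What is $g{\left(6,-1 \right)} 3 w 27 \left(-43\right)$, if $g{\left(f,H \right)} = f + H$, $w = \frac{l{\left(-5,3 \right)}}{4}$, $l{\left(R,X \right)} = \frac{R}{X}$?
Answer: $\frac{29025}{4} \approx 7256.3$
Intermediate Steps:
$w = - \frac{5}{12}$ ($w = \frac{\left(-5\right) \frac{1}{3}}{4} = \left(-5\right) \frac{1}{3} \cdot \frac{1}{4} = \left(- \frac{5}{3}\right) \frac{1}{4} = - \frac{5}{12} \approx -0.41667$)
$g{\left(f,H \right)} = H + f$
$g{\left(6,-1 \right)} 3 w 27 \left(-43\right) = \left(-1 + 6\right) 3 \left(- \frac{5}{12}\right) 27 \left(-43\right) = 5 \cdot 3 \left(- \frac{5}{12}\right) 27 \left(-43\right) = 15 \left(- \frac{5}{12}\right) 27 \left(-43\right) = \left(- \frac{25}{4}\right) 27 \left(-43\right) = \left(- \frac{675}{4}\right) \left(-43\right) = \frac{29025}{4}$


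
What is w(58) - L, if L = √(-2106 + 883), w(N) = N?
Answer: 58 - I*√1223 ≈ 58.0 - 34.971*I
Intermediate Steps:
L = I*√1223 (L = √(-1223) = I*√1223 ≈ 34.971*I)
w(58) - L = 58 - I*√1223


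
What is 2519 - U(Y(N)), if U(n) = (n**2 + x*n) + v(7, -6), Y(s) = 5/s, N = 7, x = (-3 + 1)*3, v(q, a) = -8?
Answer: 124008/49 ≈ 2530.8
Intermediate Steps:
x = -6 (x = -2*3 = -6)
U(n) = -8 + n**2 - 6*n (U(n) = (n**2 - 6*n) - 8 = -8 + n**2 - 6*n)
2519 - U(Y(N)) = 2519 - (-8 + (5/7)**2 - 30/7) = 2519 - (-8 + (5*(1/7))**2 - 30/7) = 2519 - (-8 + (5/7)**2 - 6*5/7) = 2519 - (-8 + 25/49 - 30/7) = 2519 - 1*(-577/49) = 2519 + 577/49 = 124008/49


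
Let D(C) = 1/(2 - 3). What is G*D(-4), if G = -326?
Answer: 326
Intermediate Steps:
D(C) = -1 (D(C) = 1/(-1) = -1)
G*D(-4) = -326*(-1) = 326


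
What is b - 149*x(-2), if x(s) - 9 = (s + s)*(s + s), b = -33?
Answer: -3758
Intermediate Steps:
x(s) = 9 + 4*s**2 (x(s) = 9 + (s + s)*(s + s) = 9 + (2*s)*(2*s) = 9 + 4*s**2)
b - 149*x(-2) = -33 - 149*(9 + 4*(-2)**2) = -33 - 149*(9 + 4*4) = -33 - 149*(9 + 16) = -33 - 149*25 = -33 - 3725 = -3758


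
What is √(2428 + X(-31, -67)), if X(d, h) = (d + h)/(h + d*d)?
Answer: √485114349/447 ≈ 49.274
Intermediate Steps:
X(d, h) = (d + h)/(h + d²)
√(2428 + X(-31, -67)) = √(2428 + (-31 - 67)/(-67 + (-31)²)) = √(2428 - 98/(-67 + 961)) = √(2428 - 98/894) = √(2428 + (1/894)*(-98)) = √(2428 - 49/447) = √(1085267/447) = √485114349/447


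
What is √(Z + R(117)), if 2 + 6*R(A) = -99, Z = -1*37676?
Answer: I*√1356942/6 ≈ 194.15*I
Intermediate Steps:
Z = -37676
R(A) = -101/6 (R(A) = -⅓ + (⅙)*(-99) = -⅓ - 33/2 = -101/6)
√(Z + R(117)) = √(-37676 - 101/6) = √(-226157/6) = I*√1356942/6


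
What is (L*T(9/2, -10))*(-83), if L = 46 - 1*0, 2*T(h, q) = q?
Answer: 19090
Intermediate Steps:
T(h, q) = q/2
L = 46 (L = 46 + 0 = 46)
(L*T(9/2, -10))*(-83) = (46*((½)*(-10)))*(-83) = (46*(-5))*(-83) = -230*(-83) = 19090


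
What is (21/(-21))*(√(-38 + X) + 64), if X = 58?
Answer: -64 - 2*√5 ≈ -68.472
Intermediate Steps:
(21/(-21))*(√(-38 + X) + 64) = (21/(-21))*(√(-38 + 58) + 64) = (21*(-1/21))*(√20 + 64) = -(2*√5 + 64) = -(64 + 2*√5) = -64 - 2*√5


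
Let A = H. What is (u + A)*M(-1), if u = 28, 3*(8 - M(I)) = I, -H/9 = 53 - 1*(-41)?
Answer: -20450/3 ≈ -6816.7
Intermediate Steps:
H = -846 (H = -9*(53 - 1*(-41)) = -9*(53 + 41) = -9*94 = -846)
A = -846
M(I) = 8 - I/3
(u + A)*M(-1) = (28 - 846)*(8 - ⅓*(-1)) = -818*(8 + ⅓) = -818*25/3 = -20450/3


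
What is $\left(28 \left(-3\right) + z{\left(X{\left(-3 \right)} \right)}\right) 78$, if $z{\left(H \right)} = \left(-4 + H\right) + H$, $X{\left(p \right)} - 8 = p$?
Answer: $-6084$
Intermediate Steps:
$X{\left(p \right)} = 8 + p$
$z{\left(H \right)} = -4 + 2 H$
$\left(28 \left(-3\right) + z{\left(X{\left(-3 \right)} \right)}\right) 78 = \left(28 \left(-3\right) - \left(4 - 2 \left(8 - 3\right)\right)\right) 78 = \left(-84 + \left(-4 + 2 \cdot 5\right)\right) 78 = \left(-84 + \left(-4 + 10\right)\right) 78 = \left(-84 + 6\right) 78 = \left(-78\right) 78 = -6084$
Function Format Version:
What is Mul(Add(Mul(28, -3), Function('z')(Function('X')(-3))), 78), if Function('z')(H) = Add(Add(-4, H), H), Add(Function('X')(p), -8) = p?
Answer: -6084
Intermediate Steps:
Function('X')(p) = Add(8, p)
Function('z')(H) = Add(-4, Mul(2, H))
Mul(Add(Mul(28, -3), Function('z')(Function('X')(-3))), 78) = Mul(Add(Mul(28, -3), Add(-4, Mul(2, Add(8, -3)))), 78) = Mul(Add(-84, Add(-4, Mul(2, 5))), 78) = Mul(Add(-84, Add(-4, 10)), 78) = Mul(Add(-84, 6), 78) = Mul(-78, 78) = -6084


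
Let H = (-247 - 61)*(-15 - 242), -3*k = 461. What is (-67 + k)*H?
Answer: -52401272/3 ≈ -1.7467e+7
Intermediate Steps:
k = -461/3 (k = -⅓*461 = -461/3 ≈ -153.67)
H = 79156 (H = -308*(-257) = 79156)
(-67 + k)*H = (-67 - 461/3)*79156 = -662/3*79156 = -52401272/3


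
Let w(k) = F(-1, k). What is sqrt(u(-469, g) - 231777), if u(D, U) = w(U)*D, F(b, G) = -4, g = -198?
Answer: I*sqrt(229901) ≈ 479.48*I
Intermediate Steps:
w(k) = -4
u(D, U) = -4*D
sqrt(u(-469, g) - 231777) = sqrt(-4*(-469) - 231777) = sqrt(1876 - 231777) = sqrt(-229901) = I*sqrt(229901)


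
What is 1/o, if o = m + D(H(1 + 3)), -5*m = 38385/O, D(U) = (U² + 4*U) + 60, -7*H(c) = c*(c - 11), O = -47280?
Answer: 15760/1452479 ≈ 0.010850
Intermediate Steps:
H(c) = -c*(-11 + c)/7 (H(c) = -c*(c - 11)/7 = -c*(-11 + c)/7)
D(U) = 60 + U² + 4*U
m = 2559/15760 (m = -7677/(-47280) = -7677*(-1)/47280 = -⅕*(-2559/3152) = 2559/15760 ≈ 0.16237)
o = 1452479/15760 (o = 2559/15760 + (60 + ((1 + 3)*(11 - (1 + 3))/7)² + 4*((1 + 3)*(11 - (1 + 3))/7)) = 2559/15760 + (60 + ((⅐)*4*(11 - 1*4))² + 4*((⅐)*4*(11 - 1*4))) = 2559/15760 + (60 + ((⅐)*4*(11 - 4))² + 4*((⅐)*4*(11 - 4))) = 2559/15760 + (60 + ((⅐)*4*7)² + 4*((⅐)*4*7)) = 2559/15760 + (60 + 4² + 4*4) = 2559/15760 + (60 + 16 + 16) = 2559/15760 + 92 = 1452479/15760 ≈ 92.162)
1/o = 1/(1452479/15760) = 15760/1452479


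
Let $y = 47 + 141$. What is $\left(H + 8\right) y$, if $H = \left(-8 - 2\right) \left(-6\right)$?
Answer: $12784$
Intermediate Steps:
$H = 60$ ($H = \left(-10\right) \left(-6\right) = 60$)
$y = 188$
$\left(H + 8\right) y = \left(60 + 8\right) 188 = 68 \cdot 188 = 12784$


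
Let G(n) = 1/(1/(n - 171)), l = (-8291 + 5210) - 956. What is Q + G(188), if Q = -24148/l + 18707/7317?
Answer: 754369468/29538729 ≈ 25.538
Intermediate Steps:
l = -4037 (l = -3081 - 956 = -4037)
G(n) = -171 + n (G(n) = 1/(1/(-171 + n)) = -171 + n)
Q = 252211075/29538729 (Q = -24148/(-4037) + 18707/7317 = -24148*(-1/4037) + 18707*(1/7317) = 24148/4037 + 18707/7317 = 252211075/29538729 ≈ 8.5383)
Q + G(188) = 252211075/29538729 + (-171 + 188) = 252211075/29538729 + 17 = 754369468/29538729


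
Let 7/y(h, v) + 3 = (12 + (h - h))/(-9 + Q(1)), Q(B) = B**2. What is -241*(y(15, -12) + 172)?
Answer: -369694/9 ≈ -41077.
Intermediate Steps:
y(h, v) = -14/9 (y(h, v) = 7/(-3 + (12 + (h - h))/(-9 + 1**2)) = 7/(-3 + (12 + 0)/(-9 + 1)) = 7/(-3 + 12/(-8)) = 7/(-3 + 12*(-1/8)) = 7/(-3 - 3/2) = 7/(-9/2) = 7*(-2/9) = -14/9)
-241*(y(15, -12) + 172) = -241*(-14/9 + 172) = -241*1534/9 = -369694/9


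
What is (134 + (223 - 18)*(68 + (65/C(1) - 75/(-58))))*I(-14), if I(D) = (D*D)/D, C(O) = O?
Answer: -11231619/29 ≈ -3.8730e+5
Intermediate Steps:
I(D) = D (I(D) = D²/D = D)
(134 + (223 - 18)*(68 + (65/C(1) - 75/(-58))))*I(-14) = (134 + (223 - 18)*(68 + (65/1 - 75/(-58))))*(-14) = (134 + 205*(68 + (65*1 - 75*(-1/58))))*(-14) = (134 + 205*(68 + (65 + 75/58)))*(-14) = (134 + 205*(68 + 3845/58))*(-14) = (134 + 205*(7789/58))*(-14) = (134 + 1596745/58)*(-14) = (1604517/58)*(-14) = -11231619/29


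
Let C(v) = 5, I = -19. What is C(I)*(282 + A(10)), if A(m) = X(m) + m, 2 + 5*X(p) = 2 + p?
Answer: 1470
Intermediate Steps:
X(p) = p/5 (X(p) = -2/5 + (2 + p)/5 = -2/5 + (2/5 + p/5) = p/5)
A(m) = 6*m/5 (A(m) = m/5 + m = 6*m/5)
C(I)*(282 + A(10)) = 5*(282 + (6/5)*10) = 5*(282 + 12) = 5*294 = 1470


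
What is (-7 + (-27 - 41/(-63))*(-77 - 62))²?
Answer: 53037629401/3969 ≈ 1.3363e+7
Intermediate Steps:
(-7 + (-27 - 41/(-63))*(-77 - 62))² = (-7 + (-27 - 41*(-1/63))*(-139))² = (-7 + (-27 + 41/63)*(-139))² = (-7 - 1660/63*(-139))² = (-7 + 230740/63)² = (230299/63)² = 53037629401/3969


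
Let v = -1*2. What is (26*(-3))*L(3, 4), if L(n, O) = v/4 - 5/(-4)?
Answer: -117/2 ≈ -58.500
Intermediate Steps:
v = -2
L(n, O) = 3/4 (L(n, O) = -2/4 - 5/(-4) = -2*1/4 - 5*(-1/4) = -1/2 + 5/4 = 3/4)
(26*(-3))*L(3, 4) = (26*(-3))*(3/4) = -78*3/4 = -117/2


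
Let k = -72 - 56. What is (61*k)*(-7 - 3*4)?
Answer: 148352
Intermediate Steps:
k = -128
(61*k)*(-7 - 3*4) = (61*(-128))*(-7 - 3*4) = -7808*(-7 - 12) = -7808*(-19) = 148352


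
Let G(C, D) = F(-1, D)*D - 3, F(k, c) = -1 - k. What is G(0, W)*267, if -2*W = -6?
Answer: -801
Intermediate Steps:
W = 3 (W = -½*(-6) = 3)
G(C, D) = -3 (G(C, D) = (-1 - 1*(-1))*D - 3 = (-1 + 1)*D - 3 = 0*D - 3 = 0 - 3 = -3)
G(0, W)*267 = -3*267 = -801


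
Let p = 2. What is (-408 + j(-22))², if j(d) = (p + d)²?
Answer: 64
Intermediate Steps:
j(d) = (2 + d)²
(-408 + j(-22))² = (-408 + (2 - 22)²)² = (-408 + (-20)²)² = (-408 + 400)² = (-8)² = 64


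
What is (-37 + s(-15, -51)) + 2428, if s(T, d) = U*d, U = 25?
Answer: 1116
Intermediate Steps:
s(T, d) = 25*d
(-37 + s(-15, -51)) + 2428 = (-37 + 25*(-51)) + 2428 = (-37 - 1275) + 2428 = -1312 + 2428 = 1116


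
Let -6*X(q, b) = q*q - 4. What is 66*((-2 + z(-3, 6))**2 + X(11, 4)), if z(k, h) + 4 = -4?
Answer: 5313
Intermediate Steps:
X(q, b) = 2/3 - q**2/6 (X(q, b) = -(q*q - 4)/6 = -(q**2 - 4)/6 = -(-4 + q**2)/6 = 2/3 - q**2/6)
z(k, h) = -8 (z(k, h) = -4 - 4 = -8)
66*((-2 + z(-3, 6))**2 + X(11, 4)) = 66*((-2 - 8)**2 + (2/3 - 1/6*11**2)) = 66*((-10)**2 + (2/3 - 1/6*121)) = 66*(100 + (2/3 - 121/6)) = 66*(100 - 39/2) = 66*(161/2) = 5313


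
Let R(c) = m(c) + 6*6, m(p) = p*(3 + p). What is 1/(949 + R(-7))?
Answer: 1/1013 ≈ 0.00098717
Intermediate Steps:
R(c) = 36 + c*(3 + c) (R(c) = c*(3 + c) + 6*6 = c*(3 + c) + 36 = 36 + c*(3 + c))
1/(949 + R(-7)) = 1/(949 + (36 - 7*(3 - 7))) = 1/(949 + (36 - 7*(-4))) = 1/(949 + (36 + 28)) = 1/(949 + 64) = 1/1013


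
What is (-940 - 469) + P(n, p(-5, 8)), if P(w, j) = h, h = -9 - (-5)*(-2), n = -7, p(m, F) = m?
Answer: -1428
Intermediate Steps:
h = -19 (h = -9 - 1*10 = -9 - 10 = -19)
P(w, j) = -19
(-940 - 469) + P(n, p(-5, 8)) = (-940 - 469) - 19 = -1409 - 19 = -1428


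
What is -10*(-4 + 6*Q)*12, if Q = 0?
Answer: 480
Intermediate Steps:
-10*(-4 + 6*Q)*12 = -10*(-4 + 6*0)*12 = -10*(-4 + 0)*12 = -10*(-4)*12 = 40*12 = 480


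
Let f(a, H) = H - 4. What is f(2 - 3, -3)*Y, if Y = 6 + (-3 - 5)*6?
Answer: 294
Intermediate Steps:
f(a, H) = -4 + H
Y = -42 (Y = 6 - 8*6 = 6 - 48 = -42)
f(2 - 3, -3)*Y = (-4 - 3)*(-42) = -7*(-42) = 294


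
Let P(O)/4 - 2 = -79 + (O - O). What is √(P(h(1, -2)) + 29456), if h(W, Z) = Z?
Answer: 2*√7287 ≈ 170.73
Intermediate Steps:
P(O) = -308 (P(O) = 8 + 4*(-79 + (O - O)) = 8 + 4*(-79 + 0) = 8 + 4*(-79) = 8 - 316 = -308)
√(P(h(1, -2)) + 29456) = √(-308 + 29456) = √29148 = 2*√7287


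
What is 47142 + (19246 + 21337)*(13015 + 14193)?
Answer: 1104229406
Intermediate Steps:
47142 + (19246 + 21337)*(13015 + 14193) = 47142 + 40583*27208 = 47142 + 1104182264 = 1104229406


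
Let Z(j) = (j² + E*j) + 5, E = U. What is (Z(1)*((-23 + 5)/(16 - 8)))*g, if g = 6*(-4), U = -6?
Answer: 0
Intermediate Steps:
E = -6
Z(j) = 5 + j² - 6*j (Z(j) = (j² - 6*j) + 5 = 5 + j² - 6*j)
g = -24
(Z(1)*((-23 + 5)/(16 - 8)))*g = ((5 + 1² - 6*1)*((-23 + 5)/(16 - 8)))*(-24) = ((5 + 1 - 6)*(-18/8))*(-24) = (0*(-18*⅛))*(-24) = (0*(-9/4))*(-24) = 0*(-24) = 0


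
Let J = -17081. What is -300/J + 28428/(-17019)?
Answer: -5166376/3125823 ≈ -1.6528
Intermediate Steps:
-300/J + 28428/(-17019) = -300/(-17081) + 28428/(-17019) = -300*(-1/17081) + 28428*(-1/17019) = 300/17081 - 9476/5673 = -5166376/3125823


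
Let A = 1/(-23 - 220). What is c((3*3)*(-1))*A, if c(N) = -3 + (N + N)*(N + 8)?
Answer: -5/81 ≈ -0.061728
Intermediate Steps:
A = -1/243 (A = 1/(-243) = -1/243 ≈ -0.0041152)
c(N) = -3 + 2*N*(8 + N) (c(N) = -3 + (2*N)*(8 + N) = -3 + 2*N*(8 + N))
c((3*3)*(-1))*A = (-3 + 2*((3*3)*(-1))² + 16*((3*3)*(-1)))*(-1/243) = (-3 + 2*(9*(-1))² + 16*(9*(-1)))*(-1/243) = (-3 + 2*(-9)² + 16*(-9))*(-1/243) = (-3 + 2*81 - 144)*(-1/243) = (-3 + 162 - 144)*(-1/243) = 15*(-1/243) = -5/81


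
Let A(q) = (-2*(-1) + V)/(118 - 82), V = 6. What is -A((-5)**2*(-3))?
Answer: -2/9 ≈ -0.22222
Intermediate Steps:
A(q) = 2/9 (A(q) = (-2*(-1) + 6)/(118 - 82) = (2 + 6)/36 = 8*(1/36) = 2/9)
-A((-5)**2*(-3)) = -1*2/9 = -2/9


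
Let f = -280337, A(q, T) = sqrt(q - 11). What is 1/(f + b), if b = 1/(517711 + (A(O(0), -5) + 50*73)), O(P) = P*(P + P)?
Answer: (-sqrt(11) + 521361*I)/(-146156778656*I + 280337*sqrt(11)) ≈ -3.5671e-6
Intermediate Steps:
O(P) = 2*P**2 (O(P) = P*(2*P) = 2*P**2)
A(q, T) = sqrt(-11 + q)
b = 1/(521361 + I*sqrt(11)) (b = 1/(517711 + (sqrt(-11 + 2*0**2) + 50*73)) = 1/(517711 + (sqrt(-11 + 2*0) + 3650)) = 1/(517711 + (sqrt(-11 + 0) + 3650)) = 1/(517711 + (sqrt(-11) + 3650)) = 1/(517711 + (I*sqrt(11) + 3650)) = 1/(517711 + (3650 + I*sqrt(11))) = 1/(521361 + I*sqrt(11)) ≈ 1.9181e-6 - 1.0e-11*I)
1/(f + b) = 1/(-280337 + (521361/271817292332 - I*sqrt(11)/271817292332)) = 1/(-76200444279954523/271817292332 - I*sqrt(11)/271817292332)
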